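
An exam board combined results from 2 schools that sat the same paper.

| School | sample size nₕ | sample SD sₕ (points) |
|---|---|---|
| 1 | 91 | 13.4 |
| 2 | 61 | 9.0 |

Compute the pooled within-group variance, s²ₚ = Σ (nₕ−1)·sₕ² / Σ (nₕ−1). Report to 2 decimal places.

Degrees of freedom: 90 + 60 = 150.
Σ(nₕ−1)sₕ² = 90·179.56 + 60·81 = 21020.4.
s²ₚ = 21020.4 / 150 = 140.136 → 140.14.

140.14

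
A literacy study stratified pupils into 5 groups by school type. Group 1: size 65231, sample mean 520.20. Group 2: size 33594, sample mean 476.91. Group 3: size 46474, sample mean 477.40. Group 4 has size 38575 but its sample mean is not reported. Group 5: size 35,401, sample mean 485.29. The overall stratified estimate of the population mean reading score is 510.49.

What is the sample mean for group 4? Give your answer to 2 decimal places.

N = 65231 + 33594 + 46474 + 38575 + 35401 = 219275.
Overall total = μ·N = 510.49·219275 = 111937694.75.
Subtract the known strata: 65231·520.20 + 33594·476.91 + 46474·477.40 + 35401·485.29 = 89320919.63.
Remaining total for group 4: 111937694.75 − 89320919.63 = 22616775.12.
Divide by its size: 22616775.12 / 38575 = 586.3065... → 586.31.

586.31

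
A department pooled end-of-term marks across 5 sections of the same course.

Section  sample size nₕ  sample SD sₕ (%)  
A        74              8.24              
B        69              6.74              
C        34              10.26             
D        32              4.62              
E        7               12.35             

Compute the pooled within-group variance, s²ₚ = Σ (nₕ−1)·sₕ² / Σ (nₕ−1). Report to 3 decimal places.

A: (74−1)·8.24² = 73·67.8976 = 4956.5248
B: (69−1)·6.74² = 68·45.4276 = 3089.0768
C: (34−1)·10.26² = 33·105.2676 = 3473.8308
D: (32−1)·4.62² = 31·21.3444 = 661.6764
E: (7−1)·12.35² = 6·152.5225 = 915.135
Numerator = 13096.2438; denominator = Σ(nₕ−1) = 211.
s²ₚ = 13096.2438/211 = 62.06751... → 62.068.

62.068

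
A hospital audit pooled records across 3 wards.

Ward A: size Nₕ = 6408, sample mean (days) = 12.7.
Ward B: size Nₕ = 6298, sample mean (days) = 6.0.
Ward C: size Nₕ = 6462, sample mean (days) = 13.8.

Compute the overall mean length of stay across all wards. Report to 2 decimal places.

N = 19168; weights Wₕ = Nₕ/N = (0.3343, 0.3286, 0.3371).
x̄_st = Σ Wₕ·x̄ₕ = 0.3343·12.7 + 0.3286·6.0 + 0.3371·13.8 ≈ 10.8694...
→ 10.87.

10.87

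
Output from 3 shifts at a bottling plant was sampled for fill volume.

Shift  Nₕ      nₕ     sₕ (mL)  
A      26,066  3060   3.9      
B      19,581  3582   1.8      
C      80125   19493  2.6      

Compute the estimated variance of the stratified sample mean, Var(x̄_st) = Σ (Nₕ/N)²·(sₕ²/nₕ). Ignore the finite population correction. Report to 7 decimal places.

N = 125772; Wₕ = Nₕ/N.
shift A: (26066/125772)²·3.9²/3060 = 0.0002134955
shift B: (19581/125772)²·1.8²/3582 = 0.0000219241
shift C: (80125/125772)²·2.6²/19493 = 0.0001407460
Sum = 0.0003761656 → 0.0003762.

0.0003762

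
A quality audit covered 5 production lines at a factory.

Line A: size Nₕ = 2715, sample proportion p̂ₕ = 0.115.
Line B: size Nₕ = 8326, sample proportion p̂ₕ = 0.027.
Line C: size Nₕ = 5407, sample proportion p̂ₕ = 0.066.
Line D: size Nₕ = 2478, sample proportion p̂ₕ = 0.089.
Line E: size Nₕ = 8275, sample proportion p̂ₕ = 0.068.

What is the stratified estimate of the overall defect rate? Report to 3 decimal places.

0.062

Wₕ = Nₕ/N with N = 27201: 0.0998, 0.3061, 0.1988, 0.0911, 0.3042.
p̂_st = 0.0998·0.115 + 0.3061·0.027 + 0.1988·0.066 + 0.0911·0.089 + 0.3042·0.068 ≈ 0.06166... → 0.062.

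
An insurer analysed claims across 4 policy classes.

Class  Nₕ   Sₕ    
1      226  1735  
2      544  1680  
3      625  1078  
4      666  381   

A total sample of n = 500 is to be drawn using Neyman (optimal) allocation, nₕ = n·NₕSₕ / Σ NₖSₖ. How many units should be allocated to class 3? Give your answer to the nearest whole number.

1: NₕSₕ = 226·1735 = 392110
2: NₕSₕ = 544·1680 = 913920
3: NₕSₕ = 625·1078 = 673750
4: NₕSₕ = 666·381 = 253746
Σ NₕSₕ = 2233526.
n_3 = 500·673750/2233526 = 150.827... → 151.

151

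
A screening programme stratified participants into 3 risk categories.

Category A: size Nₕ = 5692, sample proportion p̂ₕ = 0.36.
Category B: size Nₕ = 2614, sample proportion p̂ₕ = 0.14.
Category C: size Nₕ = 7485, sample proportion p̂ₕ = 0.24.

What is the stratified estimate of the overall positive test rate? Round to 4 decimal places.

0.2667

N = 5692 + 2614 + 7485 = 15791.
Overall proportion = Σ (Nₕ/N)·p̂ₕ.
Σ Nₕp̂ₕ = 2049.12 + 365.96 + 1796.4 = 4211.48.
4211.48 / 15791 = 0.266701... → 0.2667.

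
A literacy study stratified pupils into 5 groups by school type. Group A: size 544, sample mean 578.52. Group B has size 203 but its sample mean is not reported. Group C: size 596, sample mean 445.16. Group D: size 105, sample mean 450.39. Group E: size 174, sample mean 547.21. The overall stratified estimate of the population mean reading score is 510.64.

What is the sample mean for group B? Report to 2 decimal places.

520.80

N = 544 + 203 + 596 + 105 + 174 = 1622.
Overall total = μ·N = 510.64·1622 = 828258.08.
Subtract the known strata: 544·578.52 + 596·445.16 + 105·450.39 + 174·547.21 = 722535.73.
Remaining total for group B: 828258.08 − 722535.73 = 105722.35.
Divide by its size: 105722.35 / 203 = 520.7998... → 520.80.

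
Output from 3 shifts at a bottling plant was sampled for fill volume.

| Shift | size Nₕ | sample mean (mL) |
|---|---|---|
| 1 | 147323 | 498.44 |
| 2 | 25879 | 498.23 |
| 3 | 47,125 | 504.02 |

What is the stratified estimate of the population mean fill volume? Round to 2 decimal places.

499.61

N = 147323 + 25879 + 47125 = 220327.
The stratified mean weights each stratum mean by its population share Nₕ/N.
Σ Nₕx̄ₕ = 147323·498.44 + 25879·498.23 + 47125·504.02 = 73431676.12 + 12893694.17 + 23751942.5 = 110077312.79.
Divide by N: 110077312.79 / 220327 = 499.6088... → 499.61.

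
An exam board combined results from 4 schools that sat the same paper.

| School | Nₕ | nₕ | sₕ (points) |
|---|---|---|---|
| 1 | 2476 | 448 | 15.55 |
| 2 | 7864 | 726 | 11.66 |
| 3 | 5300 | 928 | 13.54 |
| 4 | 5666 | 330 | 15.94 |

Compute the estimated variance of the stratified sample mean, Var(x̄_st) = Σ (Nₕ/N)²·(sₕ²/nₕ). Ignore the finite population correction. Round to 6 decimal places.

N = 21306; Wₕ = Nₕ/N.
school 1: (2476/21306)²·15.55²/448 = 0.007289206
school 2: (7864/21306)²·11.66²/726 = 0.025511949
school 3: (5300/21306)²·13.54²/928 = 0.012224673
school 4: (5666/21306)²·15.94²/330 = 0.054451768
Sum = 0.099477596 → 0.099478.

0.099478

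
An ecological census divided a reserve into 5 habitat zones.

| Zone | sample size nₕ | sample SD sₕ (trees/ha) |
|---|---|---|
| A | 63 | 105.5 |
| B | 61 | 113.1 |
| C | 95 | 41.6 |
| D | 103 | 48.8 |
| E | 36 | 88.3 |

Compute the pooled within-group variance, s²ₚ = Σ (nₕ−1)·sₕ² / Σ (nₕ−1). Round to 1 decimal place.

A: (63−1)·105.5² = 62·11130.25 = 690075.5
B: (61−1)·113.1² = 60·12791.61 = 767496.6
C: (95−1)·41.6² = 94·1730.56 = 162672.64
D: (103−1)·48.8² = 102·2381.44 = 242906.88
E: (36−1)·88.3² = 35·7796.89 = 272891.15
Numerator = 2136042.77; denominator = Σ(nₕ−1) = 353.
s²ₚ = 2136042.77/353 = 6051.113... → 6051.1.

6051.1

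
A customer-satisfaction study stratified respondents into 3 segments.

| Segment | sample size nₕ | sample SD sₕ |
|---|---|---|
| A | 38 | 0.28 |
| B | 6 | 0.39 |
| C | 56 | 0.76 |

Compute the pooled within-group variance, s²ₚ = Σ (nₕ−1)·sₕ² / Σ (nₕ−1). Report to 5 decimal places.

0.36525

Degrees of freedom: 37 + 5 + 55 = 97.
Σ(nₕ−1)sₕ² = 37·0.0784 + 5·0.1521 + 55·0.5776 = 35.4293.
s²ₚ = 35.4293 / 97 = 0.3652505... → 0.36525.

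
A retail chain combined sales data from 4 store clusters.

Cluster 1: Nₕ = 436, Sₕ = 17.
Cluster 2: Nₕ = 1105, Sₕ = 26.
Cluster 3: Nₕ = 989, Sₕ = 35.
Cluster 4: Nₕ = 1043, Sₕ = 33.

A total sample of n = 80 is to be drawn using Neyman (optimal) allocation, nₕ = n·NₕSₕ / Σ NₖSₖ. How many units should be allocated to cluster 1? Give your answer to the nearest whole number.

6

1: NₕSₕ = 436·17 = 7412
2: NₕSₕ = 1105·26 = 28730
3: NₕSₕ = 989·35 = 34615
4: NₕSₕ = 1043·33 = 34419
Σ NₕSₕ = 105176.
n_1 = 80·7412/105176 = 5.638... → 6.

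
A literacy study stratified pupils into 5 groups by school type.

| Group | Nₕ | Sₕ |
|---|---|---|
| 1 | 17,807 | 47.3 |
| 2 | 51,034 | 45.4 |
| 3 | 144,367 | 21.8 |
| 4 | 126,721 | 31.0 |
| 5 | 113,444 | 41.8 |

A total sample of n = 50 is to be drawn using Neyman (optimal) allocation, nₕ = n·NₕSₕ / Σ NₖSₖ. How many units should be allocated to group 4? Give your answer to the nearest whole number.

13

Σ NₕSₕ = 17807·47.3 + 51034·45.4 + 144367·21.8 + 126721·31.0 + 113444·41.8 = 14976725.5.
Share for 4: 3928351/14976725.5 = 0.26230.
n_4 = 50 × 0.26230 = 13.115... → 13.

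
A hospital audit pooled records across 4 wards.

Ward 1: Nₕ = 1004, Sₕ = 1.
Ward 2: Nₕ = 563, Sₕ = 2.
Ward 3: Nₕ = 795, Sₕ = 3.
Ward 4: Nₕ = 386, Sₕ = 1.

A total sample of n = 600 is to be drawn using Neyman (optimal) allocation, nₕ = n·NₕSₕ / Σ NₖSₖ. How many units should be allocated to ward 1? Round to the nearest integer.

Σ NₕSₕ = 1004·1 + 563·2 + 795·3 + 386·1 = 4901.
Share for 1: 1004/4901 = 0.20486.
n_1 = 600 × 0.20486 = 122.914... → 123.

123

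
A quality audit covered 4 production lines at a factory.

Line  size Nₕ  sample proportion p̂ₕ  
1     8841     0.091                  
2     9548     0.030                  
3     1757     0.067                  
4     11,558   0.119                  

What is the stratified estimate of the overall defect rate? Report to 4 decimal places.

N = 8841 + 9548 + 1757 + 11558 = 31704.
Overall proportion = Σ (Nₕ/N)·p̂ₕ.
Σ Nₕp̂ₕ = 804.531 + 286.44 + 117.719 + 1375.402 = 2584.092.
2584.092 / 31704 = 0.081507... → 0.0815.

0.0815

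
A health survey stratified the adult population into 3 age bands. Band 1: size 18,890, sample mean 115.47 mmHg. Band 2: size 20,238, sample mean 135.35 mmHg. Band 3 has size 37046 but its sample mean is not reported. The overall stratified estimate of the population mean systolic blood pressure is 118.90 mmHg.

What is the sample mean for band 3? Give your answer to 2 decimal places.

111.66

N = 18890 + 20238 + 37046 = 76174.
Overall total = μ·N = 118.90·76174 = 9057088.6.
Subtract the known strata: 18890·115.47 + 20238·135.35 = 4920441.6.
Remaining total for band 3: 9057088.6 − 4920441.6 = 4136647.
Divide by its size: 4136647 / 37046 = 111.6624... → 111.66.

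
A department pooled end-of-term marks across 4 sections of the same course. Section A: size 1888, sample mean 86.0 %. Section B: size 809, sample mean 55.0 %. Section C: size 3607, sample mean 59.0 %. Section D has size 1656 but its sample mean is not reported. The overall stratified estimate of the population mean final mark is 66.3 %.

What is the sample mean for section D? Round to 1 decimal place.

65.3

N = 1888 + 809 + 3607 + 1656 = 7960.
Overall total = μ·N = 66.3·7960 = 527748.
Subtract the known strata: 1888·86.0 + 809·55.0 + 3607·59.0 = 419676.
Remaining total for section D: 527748 − 419676 = 108072.
Divide by its size: 108072 / 1656 = 65.261... → 65.3.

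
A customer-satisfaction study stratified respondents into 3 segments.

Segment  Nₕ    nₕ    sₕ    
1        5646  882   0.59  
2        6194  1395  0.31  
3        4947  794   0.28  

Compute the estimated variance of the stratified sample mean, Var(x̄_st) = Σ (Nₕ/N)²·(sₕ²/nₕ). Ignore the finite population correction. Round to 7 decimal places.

0.0000626

N = 16787; Wₕ = Nₕ/N.
segment 1: (5646/16787)²·0.59²/882 = 0.0000446448
segment 2: (6194/16787)²·0.31²/1395 = 0.0000093788
segment 3: (4947/16787)²·0.28²/794 = 0.0000085750
Sum = 0.0000625986 → 0.0000626.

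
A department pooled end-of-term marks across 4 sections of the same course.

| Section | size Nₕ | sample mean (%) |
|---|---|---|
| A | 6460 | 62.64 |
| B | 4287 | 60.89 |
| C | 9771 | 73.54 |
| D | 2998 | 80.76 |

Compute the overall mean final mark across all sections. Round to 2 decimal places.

N = 6460 + 4287 + 9771 + 2998 = 23516.
Weight each subgroup mean by Nₕ/N and sum.
Σ Nₕx̄ₕ = 6460·62.64 + 4287·60.89 + 9771·73.54 + 2998·80.76 = 404654.4 + 261035.43 + 718559.34 + 242118.48 = 1626367.65.
Divide by N: 1626367.65 / 23516 = 69.1600... → 69.16.

69.16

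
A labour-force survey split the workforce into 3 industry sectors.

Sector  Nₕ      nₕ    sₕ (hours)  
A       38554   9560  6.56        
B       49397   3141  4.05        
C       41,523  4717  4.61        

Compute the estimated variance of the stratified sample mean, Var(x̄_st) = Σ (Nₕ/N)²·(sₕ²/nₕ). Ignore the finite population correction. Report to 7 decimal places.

N = 129474; Wₕ = Nₕ/N.
sector A: (38554/129474)²·6.56²/9560 = 0.0003991384
sector B: (49397/129474)²·4.05²/3141 = 0.0007601129
sector C: (41523/129474)²·4.61²/4717 = 0.0004633917
Sum = 0.0016226431 → 0.0016226.

0.0016226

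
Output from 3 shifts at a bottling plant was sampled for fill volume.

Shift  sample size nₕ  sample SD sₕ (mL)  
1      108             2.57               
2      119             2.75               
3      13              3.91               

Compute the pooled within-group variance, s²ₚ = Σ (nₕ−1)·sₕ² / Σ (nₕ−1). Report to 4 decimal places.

7.5213

1: (108−1)·2.57² = 107·6.6049 = 706.7243
2: (119−1)·2.75² = 118·7.5625 = 892.375
3: (13−1)·3.91² = 12·15.2881 = 183.4572
Numerator = 1782.5565; denominator = Σ(nₕ−1) = 237.
s²ₚ = 1782.5565/237 = 7.521335... → 7.5213.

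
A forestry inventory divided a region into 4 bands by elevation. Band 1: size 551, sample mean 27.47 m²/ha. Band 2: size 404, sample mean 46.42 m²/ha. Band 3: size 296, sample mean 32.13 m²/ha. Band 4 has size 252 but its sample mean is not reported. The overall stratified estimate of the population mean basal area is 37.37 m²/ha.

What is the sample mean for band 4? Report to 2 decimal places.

Σ Nₕx̄ₕ = N·μ, so 252·x̄_4 = 1503·37.37 − (551·27.47 + 404·46.42 + 296·32.13).
= 56167.11 − 43400.13 = 12766.98.
x̄_4 = 12766.98 / 252 = 50.6626... → 50.66.

50.66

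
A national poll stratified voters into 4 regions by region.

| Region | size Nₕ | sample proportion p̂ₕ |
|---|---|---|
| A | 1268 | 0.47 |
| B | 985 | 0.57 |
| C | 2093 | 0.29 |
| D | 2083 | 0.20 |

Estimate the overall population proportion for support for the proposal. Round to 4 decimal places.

0.3392

Wₕ = Nₕ/N with N = 6429: 0.1972, 0.1532, 0.3256, 0.3240.
p̂_st = 0.1972·0.47 + 0.1532·0.57 + 0.3256·0.29 + 0.3240·0.20 ≈ 0.339241... → 0.3392.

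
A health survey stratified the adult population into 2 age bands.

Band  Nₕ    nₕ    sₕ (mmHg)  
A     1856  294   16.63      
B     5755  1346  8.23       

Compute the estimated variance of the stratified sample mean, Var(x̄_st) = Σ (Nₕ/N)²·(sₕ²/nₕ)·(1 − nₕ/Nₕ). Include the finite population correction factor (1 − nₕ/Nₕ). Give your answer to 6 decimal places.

0.069120

N = 7611. Term for each stratum: Wₕ²sₕ²/nₕ·(1−nₕ/Nₕ).
Var(x̄_st) = 0.047077428 + 0.022042284 = 0.069119712 → 0.069120.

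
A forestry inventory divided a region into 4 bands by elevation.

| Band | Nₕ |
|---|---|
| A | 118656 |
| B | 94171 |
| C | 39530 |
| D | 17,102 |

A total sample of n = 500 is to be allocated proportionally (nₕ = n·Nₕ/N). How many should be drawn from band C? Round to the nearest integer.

73

N = 118656 + 94171 + 39530 + 17102 = 269459.
n_C = 500·39530/269459 = 73.351... → 73.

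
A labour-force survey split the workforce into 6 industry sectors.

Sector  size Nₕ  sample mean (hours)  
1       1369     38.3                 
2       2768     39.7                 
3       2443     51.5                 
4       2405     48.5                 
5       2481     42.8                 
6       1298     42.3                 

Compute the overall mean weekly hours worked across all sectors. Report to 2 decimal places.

44.33

N = 1369 + 2768 + 2443 + 2405 + 2481 + 1298 = 12764.
The stratified mean weights each stratum mean by its population share Nₕ/N.
Σ Nₕx̄ₕ = 1369·38.3 + 2768·39.7 + 2443·51.5 + 2405·48.5 + 2481·42.8 + 1298·42.3 = 52432.7 + 109889.6 + 125814.5 + 116642.5 + 106186.8 + 54905.4 = 565871.5.
Divide by N: 565871.5 / 12764 = 44.3334... → 44.33.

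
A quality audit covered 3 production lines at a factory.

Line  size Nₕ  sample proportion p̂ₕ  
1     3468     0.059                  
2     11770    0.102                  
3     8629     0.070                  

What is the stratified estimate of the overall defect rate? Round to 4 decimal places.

Wₕ = Nₕ/N with N = 23867: 0.1453, 0.4931, 0.3615.
p̂_st = 0.1453·0.059 + 0.4931·0.102 + 0.3615·0.070 ≈ 0.084182... → 0.0842.

0.0842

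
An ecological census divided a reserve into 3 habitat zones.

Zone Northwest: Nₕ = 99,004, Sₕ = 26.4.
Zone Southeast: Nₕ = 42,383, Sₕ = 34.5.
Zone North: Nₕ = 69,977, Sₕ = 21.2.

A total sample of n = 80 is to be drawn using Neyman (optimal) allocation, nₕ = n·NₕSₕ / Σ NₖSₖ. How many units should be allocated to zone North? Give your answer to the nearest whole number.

Northwest: NₕSₕ = 99004·26.4 = 2613705.6
Southeast: NₕSₕ = 42383·34.5 = 1462213.5
North: NₕSₕ = 69977·21.2 = 1483512.4
Σ NₕSₕ = 5559431.5.
n_North = 80·1483512.4/5559431.5 = 21.348... → 21.

21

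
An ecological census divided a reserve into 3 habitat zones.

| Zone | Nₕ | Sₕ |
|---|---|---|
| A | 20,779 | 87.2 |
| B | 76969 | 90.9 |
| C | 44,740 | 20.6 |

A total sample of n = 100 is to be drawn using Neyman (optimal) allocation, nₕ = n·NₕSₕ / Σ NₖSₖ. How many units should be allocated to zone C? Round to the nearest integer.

Σ NₕSₕ = 20779·87.2 + 76969·90.9 + 44740·20.6 = 9730054.9.
Share for C: 921644/9730054.9 = 0.09472.
n_C = 100 × 0.09472 = 9.472... → 9.

9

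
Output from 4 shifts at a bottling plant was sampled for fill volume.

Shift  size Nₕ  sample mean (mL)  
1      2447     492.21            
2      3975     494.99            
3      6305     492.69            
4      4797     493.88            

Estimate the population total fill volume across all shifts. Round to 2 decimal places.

1: 2447·492.21 = 1204437.87
2: 3975·494.99 = 1967585.25
3: 6305·492.69 = 3106410.45
4: 4797·493.88 = 2369142.36
τ̂ = Σ Nₕx̄ₕ = 8647575.93.

8647575.93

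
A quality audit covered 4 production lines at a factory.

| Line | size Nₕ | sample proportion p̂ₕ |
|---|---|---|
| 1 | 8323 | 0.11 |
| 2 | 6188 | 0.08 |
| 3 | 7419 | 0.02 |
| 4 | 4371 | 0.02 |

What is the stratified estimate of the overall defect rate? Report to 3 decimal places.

Wₕ = Nₕ/N with N = 26301: 0.3165, 0.2353, 0.2821, 0.1662.
p̂_st = 0.3165·0.11 + 0.2353·0.08 + 0.2821·0.02 + 0.1662·0.02 ≈ 0.06260... → 0.063.

0.063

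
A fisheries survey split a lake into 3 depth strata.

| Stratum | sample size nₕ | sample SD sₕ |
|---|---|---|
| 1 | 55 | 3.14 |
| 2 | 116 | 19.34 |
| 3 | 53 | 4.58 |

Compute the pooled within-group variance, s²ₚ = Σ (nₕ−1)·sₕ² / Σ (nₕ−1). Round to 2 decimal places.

201.98

1: (55−1)·3.14² = 54·9.8596 = 532.4184
2: (116−1)·19.34² = 115·374.0356 = 43014.094
3: (53−1)·4.58² = 52·20.9764 = 1090.7728
Numerator = 44637.2852; denominator = Σ(nₕ−1) = 221.
s²ₚ = 44637.2852/221 = 201.9787... → 201.98.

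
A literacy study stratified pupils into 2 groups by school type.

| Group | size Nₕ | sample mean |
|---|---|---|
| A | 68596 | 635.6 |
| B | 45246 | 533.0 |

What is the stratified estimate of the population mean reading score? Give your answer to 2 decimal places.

594.82

x̄_st = (Σ Nₕx̄ₕ) / (Σ Nₕ) = (68596·635.6 + 45246·533.0) / 113842
= 67715735.6 / 113842 = 594.8221... → 594.82.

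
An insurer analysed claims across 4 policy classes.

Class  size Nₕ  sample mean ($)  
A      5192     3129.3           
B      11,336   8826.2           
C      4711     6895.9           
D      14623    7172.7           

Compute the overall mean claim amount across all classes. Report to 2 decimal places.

7073.62

N = 5192 + 11336 + 4711 + 14623 = 35862.
Weight each subgroup mean by Nₕ/N and sum.
Σ Nₕx̄ₕ = 5192·3129.3 + 11336·8826.2 + 4711·6895.9 + 14623·7172.7 = 16247325.6 + 100053803.2 + 32486584.9 + 104886392.1 = 253674105.8.
Divide by N: 253674105.8 / 35862 = 7073.6185... → 7073.62.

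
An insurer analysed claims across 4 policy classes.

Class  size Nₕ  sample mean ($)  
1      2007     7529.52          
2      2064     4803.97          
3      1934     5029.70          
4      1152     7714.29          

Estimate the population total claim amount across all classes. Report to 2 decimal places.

1: 2007·7529.52 = 15111746.64
2: 2064·4803.97 = 9915394.08
3: 1934·5029.70 = 9727439.8
4: 1152·7714.29 = 8886862.08
τ̂ = Σ Nₕx̄ₕ = 43641442.60.

43641442.60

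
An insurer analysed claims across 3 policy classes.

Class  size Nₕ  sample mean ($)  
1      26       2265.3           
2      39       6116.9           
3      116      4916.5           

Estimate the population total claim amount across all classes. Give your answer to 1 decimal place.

1: 26·2265.3 = 58897.8
2: 39·6116.9 = 238559.1
3: 116·4916.5 = 570314
τ̂ = Σ Nₕx̄ₕ = 867770.9.

867770.9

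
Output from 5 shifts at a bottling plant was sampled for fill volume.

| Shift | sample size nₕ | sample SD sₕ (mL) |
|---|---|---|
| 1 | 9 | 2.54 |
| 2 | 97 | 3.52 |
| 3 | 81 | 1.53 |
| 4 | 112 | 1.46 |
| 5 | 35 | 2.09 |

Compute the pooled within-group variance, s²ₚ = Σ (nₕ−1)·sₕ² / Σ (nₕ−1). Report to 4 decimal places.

Degrees of freedom: 8 + 96 + 80 + 111 + 34 = 329.
Σ(nₕ−1)sₕ² = 8·6.4516 + 96·12.3904 + 80·2.3409 + 111·2.1316 + 34·4.3681 = 1813.4862.
s²ₚ = 1813.4862 / 329 = 5.512116... → 5.5121.

5.5121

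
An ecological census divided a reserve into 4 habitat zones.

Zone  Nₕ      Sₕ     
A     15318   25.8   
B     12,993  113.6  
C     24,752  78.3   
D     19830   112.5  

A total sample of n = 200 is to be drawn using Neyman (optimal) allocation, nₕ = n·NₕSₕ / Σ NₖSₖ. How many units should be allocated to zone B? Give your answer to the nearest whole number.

A: NₕSₕ = 15318·25.8 = 395204.4
B: NₕSₕ = 12993·113.6 = 1476004.8
C: NₕSₕ = 24752·78.3 = 1938081.6
D: NₕSₕ = 19830·112.5 = 2230875
Σ NₕSₕ = 6040165.8.
n_B = 200·1476004.8/6040165.8 = 48.873... → 49.

49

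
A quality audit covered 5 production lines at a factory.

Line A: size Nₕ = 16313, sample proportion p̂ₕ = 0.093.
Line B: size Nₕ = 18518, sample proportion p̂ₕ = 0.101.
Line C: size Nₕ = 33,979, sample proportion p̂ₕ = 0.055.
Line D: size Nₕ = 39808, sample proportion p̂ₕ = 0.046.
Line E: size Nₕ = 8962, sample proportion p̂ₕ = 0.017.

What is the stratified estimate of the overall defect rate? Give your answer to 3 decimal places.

0.062

N = 16313 + 18518 + 33979 + 39808 + 8962 = 117580.
Overall proportion = Σ (Nₕ/N)·p̂ₕ.
Σ Nₕp̂ₕ = 1517.109 + 1870.318 + 1868.845 + 1831.168 + 152.354 = 7239.794.
7239.794 / 117580 = 0.06157... → 0.062.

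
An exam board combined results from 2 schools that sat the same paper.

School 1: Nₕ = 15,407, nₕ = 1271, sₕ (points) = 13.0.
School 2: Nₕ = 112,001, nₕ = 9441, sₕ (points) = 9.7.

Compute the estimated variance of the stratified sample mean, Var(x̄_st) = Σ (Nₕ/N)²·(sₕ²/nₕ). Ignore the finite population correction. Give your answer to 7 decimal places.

N = 127408. Term for each stratum: Wₕ²sₕ²/nₕ.
Var(x̄_st) = 0.0019443924 + 0.0077015098 = 0.0096459023 → 0.0096459.

0.0096459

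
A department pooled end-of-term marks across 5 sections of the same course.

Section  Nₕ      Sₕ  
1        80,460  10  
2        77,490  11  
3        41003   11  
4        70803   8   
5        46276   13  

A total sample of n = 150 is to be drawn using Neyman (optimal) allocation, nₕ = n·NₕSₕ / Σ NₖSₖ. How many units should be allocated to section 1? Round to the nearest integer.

37

Σ NₕSₕ = 80460·10 + 77490·11 + 41003·11 + 70803·8 + 46276·13 = 3276035.
Share for 1: 804600/3276035 = 0.24560.
n_1 = 150 × 0.24560 = 36.840... → 37.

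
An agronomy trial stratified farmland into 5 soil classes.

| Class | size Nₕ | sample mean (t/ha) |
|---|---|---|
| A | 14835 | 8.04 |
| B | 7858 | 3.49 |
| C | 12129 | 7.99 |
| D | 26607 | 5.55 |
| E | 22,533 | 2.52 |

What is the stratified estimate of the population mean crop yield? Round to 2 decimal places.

N = 83962; weights Wₕ = Nₕ/N = (0.1767, 0.0936, 0.1445, 0.3169, 0.2684).
x̄_st = Σ Wₕ·x̄ₕ = 0.1767·8.04 + 0.0936·3.49 + 0.1445·7.99 + 0.3169·5.55 + 0.2684·2.52 ≈ 5.3365...
→ 5.34.

5.34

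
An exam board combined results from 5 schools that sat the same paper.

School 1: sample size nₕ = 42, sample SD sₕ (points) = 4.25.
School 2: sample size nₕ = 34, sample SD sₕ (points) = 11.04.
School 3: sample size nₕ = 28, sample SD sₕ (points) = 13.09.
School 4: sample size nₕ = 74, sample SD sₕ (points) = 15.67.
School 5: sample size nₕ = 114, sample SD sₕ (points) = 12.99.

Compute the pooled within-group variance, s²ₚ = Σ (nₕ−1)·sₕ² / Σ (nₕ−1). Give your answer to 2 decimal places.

161.61

Degrees of freedom: 41 + 33 + 27 + 73 + 113 = 287.
Σ(nₕ−1)sₕ² = 41·18.0625 + 33·121.8816 + 27·171.3481 + 73·245.5489 + 113·168.7401 = 46381.755.
s²ₚ = 46381.755 / 287 = 161.6089... → 161.61.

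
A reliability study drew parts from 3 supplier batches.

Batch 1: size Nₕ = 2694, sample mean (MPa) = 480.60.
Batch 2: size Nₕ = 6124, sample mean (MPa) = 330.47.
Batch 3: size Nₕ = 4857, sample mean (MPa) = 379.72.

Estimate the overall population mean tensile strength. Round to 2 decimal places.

N = 13675; weights Wₕ = Nₕ/N = (0.1970, 0.4478, 0.3552).
x̄_st = Σ Wₕ·x̄ₕ = 0.1970·480.60 + 0.4478·330.47 + 0.3552·379.72 ≈ 377.5382...
→ 377.54.

377.54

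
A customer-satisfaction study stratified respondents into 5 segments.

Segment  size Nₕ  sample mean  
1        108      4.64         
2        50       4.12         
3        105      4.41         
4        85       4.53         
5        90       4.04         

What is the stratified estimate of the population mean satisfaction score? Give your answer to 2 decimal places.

N = 108 + 50 + 105 + 85 + 90 = 438.
The stratified mean weights each stratum mean by its population share Nₕ/N.
Σ Nₕx̄ₕ = 108·4.64 + 50·4.12 + 105·4.41 + 85·4.53 + 90·4.04 = 501.12 + 206 + 463.05 + 385.05 + 363.6 = 1918.82.
Divide by N: 1918.82 / 438 = 4.3809... → 4.38.

4.38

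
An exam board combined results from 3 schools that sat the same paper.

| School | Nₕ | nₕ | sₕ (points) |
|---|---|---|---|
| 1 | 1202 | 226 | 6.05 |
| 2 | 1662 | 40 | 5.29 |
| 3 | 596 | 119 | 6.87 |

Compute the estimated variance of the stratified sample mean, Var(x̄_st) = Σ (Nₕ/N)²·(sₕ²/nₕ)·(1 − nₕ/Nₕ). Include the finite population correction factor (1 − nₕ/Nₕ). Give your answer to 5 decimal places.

0.18283

N = 3460; Wₕ = Nₕ/N.
school 1: (1202/3460)²·6.05²/226·(1 − 226/1202) = 0.01587100
school 2: (1662/3460)²·5.29²/40·(1 − 40/1662) = 0.15753644
school 3: (596/3460)²·6.87²/119·(1 − 119/596) = 0.00941844
Sum = 0.18282588 → 0.18283.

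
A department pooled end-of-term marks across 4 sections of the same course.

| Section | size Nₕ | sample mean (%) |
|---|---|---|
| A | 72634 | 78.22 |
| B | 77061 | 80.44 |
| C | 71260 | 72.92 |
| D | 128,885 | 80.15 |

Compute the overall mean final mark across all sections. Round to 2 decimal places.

78.34

N = 72634 + 77061 + 71260 + 128885 = 349840.
Weight each subgroup mean by Nₕ/N and sum.
Σ Nₕx̄ₕ = 72634·78.22 + 77061·80.44 + 71260·72.92 + 128885·80.15 = 5681431.48 + 6198786.84 + 5196279.2 + 10330132.75 = 27406630.27.
Divide by N: 27406630.27 / 349840 = 78.3405... → 78.34.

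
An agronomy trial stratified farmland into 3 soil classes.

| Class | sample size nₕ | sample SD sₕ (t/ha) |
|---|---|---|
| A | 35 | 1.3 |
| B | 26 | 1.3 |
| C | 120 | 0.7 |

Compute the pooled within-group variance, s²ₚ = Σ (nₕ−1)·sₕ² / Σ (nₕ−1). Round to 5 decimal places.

A: (35−1)·1.3² = 34·1.69 = 57.46
B: (26−1)·1.3² = 25·1.69 = 42.25
C: (120−1)·0.7² = 119·0.49 = 58.31
Numerator = 158.02; denominator = Σ(nₕ−1) = 178.
s²ₚ = 158.02/178 = 0.8877528... → 0.88775.

0.88775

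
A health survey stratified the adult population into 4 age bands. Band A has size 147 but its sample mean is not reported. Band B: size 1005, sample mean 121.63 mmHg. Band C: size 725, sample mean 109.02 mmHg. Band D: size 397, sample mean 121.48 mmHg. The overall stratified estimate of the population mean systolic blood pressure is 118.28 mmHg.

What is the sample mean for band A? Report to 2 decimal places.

N = 147 + 1005 + 725 + 397 = 2274.
Overall total = μ·N = 118.28·2274 = 268968.72.
Subtract the known strata: 1005·121.63 + 725·109.02 + 397·121.48 = 249505.21.
Remaining total for band A: 268968.72 − 249505.21 = 19463.51.
Divide by its size: 19463.51 / 147 = 132.4048... → 132.40.

132.40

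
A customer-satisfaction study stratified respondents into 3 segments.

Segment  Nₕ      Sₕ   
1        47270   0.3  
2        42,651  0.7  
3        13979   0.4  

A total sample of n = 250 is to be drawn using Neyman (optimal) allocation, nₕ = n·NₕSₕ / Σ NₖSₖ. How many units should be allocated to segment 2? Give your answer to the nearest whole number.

150

1: NₕSₕ = 47270·0.3 = 14181
2: NₕSₕ = 42651·0.7 = 29855.7
3: NₕSₕ = 13979·0.4 = 5591.6
Σ NₕSₕ = 49628.3.
n_2 = 250·29855.7/49628.3 = 150.397... → 150.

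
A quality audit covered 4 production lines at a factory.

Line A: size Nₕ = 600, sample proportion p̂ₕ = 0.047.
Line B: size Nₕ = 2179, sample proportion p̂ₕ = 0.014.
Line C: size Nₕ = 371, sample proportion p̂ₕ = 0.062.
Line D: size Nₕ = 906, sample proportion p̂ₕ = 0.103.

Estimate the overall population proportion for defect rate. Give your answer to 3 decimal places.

0.043

N = 600 + 2179 + 371 + 906 = 4056.
Overall proportion = Σ (Nₕ/N)·p̂ₕ.
Σ Nₕp̂ₕ = 28.2 + 30.506 + 23.002 + 93.318 = 175.026.
175.026 / 4056 = 0.04315... → 0.043.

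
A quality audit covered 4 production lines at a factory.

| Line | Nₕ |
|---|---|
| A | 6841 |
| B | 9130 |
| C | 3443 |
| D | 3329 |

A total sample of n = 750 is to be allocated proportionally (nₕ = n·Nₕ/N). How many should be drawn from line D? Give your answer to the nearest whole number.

N = 6841 + 9130 + 3443 + 3329 = 22743.
n_D = 750·3329/22743 = 109.781... → 110.

110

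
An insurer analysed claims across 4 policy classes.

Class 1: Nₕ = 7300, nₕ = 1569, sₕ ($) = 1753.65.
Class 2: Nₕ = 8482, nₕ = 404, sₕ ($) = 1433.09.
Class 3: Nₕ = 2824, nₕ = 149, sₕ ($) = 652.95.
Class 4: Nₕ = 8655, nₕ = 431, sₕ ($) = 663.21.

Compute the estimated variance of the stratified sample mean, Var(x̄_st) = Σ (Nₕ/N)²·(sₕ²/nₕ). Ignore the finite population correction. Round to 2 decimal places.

766.25

N = 27261; Wₕ = Nₕ/N.
class 1: (7300/27261)²·1753.65²/1569 = 140.54812
class 2: (8482/27261)²·1433.09²/404 = 492.12852
class 3: (2824/27261)²·652.95²/149 = 30.70573
class 4: (8655/27261)²·663.21²/431 = 102.86685
Sum = 766.24922 → 766.25.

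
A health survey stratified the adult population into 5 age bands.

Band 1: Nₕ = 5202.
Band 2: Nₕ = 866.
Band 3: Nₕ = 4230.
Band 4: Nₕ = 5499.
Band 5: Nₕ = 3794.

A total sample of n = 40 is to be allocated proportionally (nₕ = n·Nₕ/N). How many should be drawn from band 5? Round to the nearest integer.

8

N = 5202 + 866 + 4230 + 5499 + 3794 = 19591.
n_5 = 40·3794/19591 = 7.746... → 8.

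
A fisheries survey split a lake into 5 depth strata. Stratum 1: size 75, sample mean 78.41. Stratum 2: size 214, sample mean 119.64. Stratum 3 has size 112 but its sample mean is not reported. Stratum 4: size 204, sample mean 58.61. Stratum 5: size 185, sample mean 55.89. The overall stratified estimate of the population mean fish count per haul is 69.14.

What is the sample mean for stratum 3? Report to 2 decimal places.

7.51

N = 75 + 214 + 112 + 204 + 185 = 790.
Overall total = μ·N = 69.14·790 = 54620.6.
Subtract the known strata: 75·78.41 + 214·119.64 + 204·58.61 + 185·55.89 = 53779.8.
Remaining total for stratum 3: 54620.6 − 53779.8 = 840.8.
Divide by its size: 840.8 / 112 = 7.5071... → 7.51.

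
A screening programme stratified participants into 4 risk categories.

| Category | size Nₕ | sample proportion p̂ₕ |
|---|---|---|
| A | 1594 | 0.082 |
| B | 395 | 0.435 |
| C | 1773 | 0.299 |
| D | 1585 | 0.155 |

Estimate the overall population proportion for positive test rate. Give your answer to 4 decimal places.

0.2017

Wₕ = Nₕ/N with N = 5347: 0.2981, 0.0739, 0.3316, 0.2964.
p̂_st = 0.2981·0.082 + 0.0739·0.435 + 0.3316·0.299 + 0.2964·0.155 ≈ 0.201671... → 0.2017.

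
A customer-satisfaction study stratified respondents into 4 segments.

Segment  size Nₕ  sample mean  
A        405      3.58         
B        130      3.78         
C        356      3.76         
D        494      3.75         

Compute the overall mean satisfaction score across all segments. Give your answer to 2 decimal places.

x̄_st = (Σ Nₕx̄ₕ) / (Σ Nₕ) = (405·3.58 + 130·3.78 + 356·3.76 + 494·3.75) / 1385
= 5132.36 / 1385 = 3.7057... → 3.71.

3.71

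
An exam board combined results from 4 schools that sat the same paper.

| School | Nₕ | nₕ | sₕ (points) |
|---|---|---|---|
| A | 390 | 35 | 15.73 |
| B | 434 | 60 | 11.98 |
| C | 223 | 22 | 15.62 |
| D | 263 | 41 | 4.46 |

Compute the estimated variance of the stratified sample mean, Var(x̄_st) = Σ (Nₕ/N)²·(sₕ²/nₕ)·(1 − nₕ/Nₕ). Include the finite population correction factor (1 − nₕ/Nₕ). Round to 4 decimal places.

1.1028

N = 1310. Term for each stratum: Wₕ²sₕ²/nₕ·(1−nₕ/Nₕ).
Var(x̄_st) = 0.5703478 + 0.2262461 + 0.2896661 + 0.0165064 = 1.1027664 → 1.1028.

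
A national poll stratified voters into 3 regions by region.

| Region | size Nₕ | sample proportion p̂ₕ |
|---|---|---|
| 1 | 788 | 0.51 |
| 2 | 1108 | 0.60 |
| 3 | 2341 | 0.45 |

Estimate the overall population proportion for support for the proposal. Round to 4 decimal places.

0.5004

N = 788 + 1108 + 2341 = 4237.
Overall proportion = Σ (Nₕ/N)·p̂ₕ.
Σ Nₕp̂ₕ = 401.88 + 664.8 + 1053.45 = 2120.13.
2120.13 / 4237 = 0.500385... → 0.5004.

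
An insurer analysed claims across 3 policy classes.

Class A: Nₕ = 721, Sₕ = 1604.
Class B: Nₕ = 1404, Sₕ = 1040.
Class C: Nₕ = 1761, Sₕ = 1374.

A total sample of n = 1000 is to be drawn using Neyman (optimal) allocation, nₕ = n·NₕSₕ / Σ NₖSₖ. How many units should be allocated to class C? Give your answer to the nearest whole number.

480

A: NₕSₕ = 721·1604 = 1156484
B: NₕSₕ = 1404·1040 = 1460160
C: NₕSₕ = 1761·1374 = 2419614
Σ NₕSₕ = 5036258.
n_C = 1000·2419614/5036258 = 480.439... → 480.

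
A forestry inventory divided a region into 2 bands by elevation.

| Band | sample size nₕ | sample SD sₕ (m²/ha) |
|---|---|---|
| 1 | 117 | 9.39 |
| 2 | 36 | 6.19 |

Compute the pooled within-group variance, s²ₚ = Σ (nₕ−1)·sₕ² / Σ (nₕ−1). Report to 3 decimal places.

76.616

Degrees of freedom: 116 + 35 = 151.
Σ(nₕ−1)sₕ² = 116·88.1721 + 35·38.3161 = 11569.0271.
s²ₚ = 11569.0271 / 151 = 76.61607... → 76.616.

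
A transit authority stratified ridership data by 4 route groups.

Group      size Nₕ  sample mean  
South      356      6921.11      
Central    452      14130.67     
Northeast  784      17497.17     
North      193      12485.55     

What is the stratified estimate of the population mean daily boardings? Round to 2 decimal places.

13993.54

N = 1785; weights Wₕ = Nₕ/N = (0.1994, 0.2532, 0.4392, 0.1081).
x̄_st = Σ Wₕ·x̄ₕ = 0.1994·6921.11 + 0.2532·14130.67 + 0.4392·17497.17 + 0.1081·12485.55 ≈ 13993.5409...
→ 13993.54.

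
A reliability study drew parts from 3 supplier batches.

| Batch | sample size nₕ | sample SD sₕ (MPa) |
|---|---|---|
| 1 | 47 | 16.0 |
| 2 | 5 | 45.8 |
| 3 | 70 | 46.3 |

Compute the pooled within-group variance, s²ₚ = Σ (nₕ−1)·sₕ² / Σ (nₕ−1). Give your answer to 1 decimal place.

1412.4

1: (47−1)·16.0² = 46·256 = 11776
2: (5−1)·45.8² = 4·2097.64 = 8390.56
3: (70−1)·46.3² = 69·2143.69 = 147914.61
Numerator = 168081.17; denominator = Σ(nₕ−1) = 119.
s²ₚ = 168081.17/119 = 1412.447... → 1412.4.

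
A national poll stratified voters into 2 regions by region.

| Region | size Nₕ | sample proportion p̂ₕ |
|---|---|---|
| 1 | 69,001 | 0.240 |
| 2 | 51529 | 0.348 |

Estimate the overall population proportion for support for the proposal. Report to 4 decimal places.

Wₕ = Nₕ/N with N = 120530: 0.5725, 0.4275.
p̂_st = 0.5725·0.240 + 0.4275·0.348 ≈ 0.286172... → 0.2862.

0.2862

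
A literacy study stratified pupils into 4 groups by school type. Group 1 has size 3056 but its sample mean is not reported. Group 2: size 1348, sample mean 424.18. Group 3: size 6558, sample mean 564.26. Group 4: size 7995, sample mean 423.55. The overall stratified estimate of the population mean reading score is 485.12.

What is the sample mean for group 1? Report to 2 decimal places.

503.25

N = 3056 + 1348 + 6558 + 7995 = 18957.
Overall total = μ·N = 485.12·18957 = 9196419.84.
Subtract the known strata: 1348·424.18 + 6558·564.26 + 7995·423.55 = 7658493.97.
Remaining total for group 1: 9196419.84 − 7658493.97 = 1537925.87.
Divide by its size: 1537925.87 / 3056 = 503.2480... → 503.25.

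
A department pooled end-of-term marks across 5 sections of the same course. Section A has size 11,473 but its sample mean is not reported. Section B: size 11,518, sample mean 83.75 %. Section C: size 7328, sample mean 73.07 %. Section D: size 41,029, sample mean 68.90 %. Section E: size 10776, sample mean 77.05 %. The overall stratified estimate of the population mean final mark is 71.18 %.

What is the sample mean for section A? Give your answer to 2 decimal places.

59.99

N = 11473 + 11518 + 7328 + 41029 + 10776 = 82124.
Overall total = μ·N = 71.18·82124 = 5845586.32.
Subtract the known strata: 11518·83.75 + 7328·73.07 + 41029·68.90 + 10776·77.05 = 5157278.36.
Remaining total for section A: 5845586.32 − 5157278.36 = 688307.96.
Divide by its size: 688307.96 / 11473 = 59.9937... → 59.99.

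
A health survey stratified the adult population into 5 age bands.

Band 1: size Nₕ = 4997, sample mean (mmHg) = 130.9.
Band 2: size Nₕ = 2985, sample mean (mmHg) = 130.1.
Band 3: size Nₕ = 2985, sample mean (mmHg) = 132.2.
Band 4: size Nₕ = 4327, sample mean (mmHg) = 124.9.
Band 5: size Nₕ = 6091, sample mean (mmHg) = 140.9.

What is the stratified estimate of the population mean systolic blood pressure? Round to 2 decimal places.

132.60

N = 4997 + 2985 + 2985 + 4327 + 6091 = 21385.
Weight each subgroup mean by Nₕ/N and sum.
Σ Nₕx̄ₕ = 4997·130.9 + 2985·130.1 + 2985·132.2 + 4327·124.9 + 6091·140.9 = 654107.3 + 388348.5 + 394617 + 540442.3 + 858221.9 = 2835737.
Divide by N: 2835737 / 21385 = 132.6040... → 132.60.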